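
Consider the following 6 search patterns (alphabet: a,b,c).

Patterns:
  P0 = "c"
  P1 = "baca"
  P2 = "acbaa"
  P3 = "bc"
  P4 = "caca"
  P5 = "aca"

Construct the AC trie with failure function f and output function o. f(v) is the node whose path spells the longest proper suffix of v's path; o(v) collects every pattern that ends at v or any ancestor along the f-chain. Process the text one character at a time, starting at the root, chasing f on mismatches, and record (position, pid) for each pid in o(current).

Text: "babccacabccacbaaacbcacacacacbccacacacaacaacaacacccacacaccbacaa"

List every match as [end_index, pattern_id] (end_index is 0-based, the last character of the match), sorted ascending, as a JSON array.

Construct AC machine:
Trie (insert patterns):
  n0 'ε': a→6 b→2 c→1
  n1 'c': a→12  [P0 ends]
  n2 'b': a→3 c→11
  n3 'ba': c→4
  n4 'bac': a→5
  n5 'baca': ·  [P1 ends]
  n6 'a': c→7
  n7 'ac': a→15 b→8
  n8 'acb': a→9
  n9 'acba': a→10
  n10 'acbaa': ·  [P2 ends]
  n11 'bc': ·  [P3 ends]
  n12 'ca': c→13
  n13 'cac': a→14
  n14 'caca': ·  [P4 ends]
  n15 'aca': ·  [P5 ends]

BFS fail/out derivation:
  fail(1) 'c': from fail(0)=0 chase 'c': 0 ⇒ 0;  out={0}∪out(0)={0}
  fail(2) 'b': from fail(0)=0 chase 'b': 0 ⇒ 0;  out=∅∪out(0)=∅
  fail(6) 'a': from fail(0)=0 chase 'a': 0 ⇒ 0;  out=∅∪out(0)=∅
  fail(3) 'ba': from fail(2)=0 chase 'a': 0 ⇒ 6;  out=∅∪out(6)=∅
  fail(7) 'ac': from fail(6)=0 chase 'c': 0 ⇒ 1;  out=∅∪out(1)={0}
  fail(11) 'bc': from fail(2)=0 chase 'c': 0 ⇒ 1;  out={3}∪out(1)={0,3}
  fail(12) 'ca': from fail(1)=0 chase 'a': 0 ⇒ 6;  out=∅∪out(6)=∅
  fail(4) 'bac': from fail(3)=6 chase 'c': 6 ⇒ 7;  out=∅∪out(7)={0}
  fail(8) 'acb': from fail(7)=1 chase 'b': 1→0 ⇒ 2;  out=∅∪out(2)=∅
  fail(13) 'cac': from fail(12)=6 chase 'c': 6 ⇒ 7;  out=∅∪out(7)={0}
  fail(15) 'aca': from fail(7)=1 chase 'a': 1 ⇒ 12;  out={5}∪out(12)={5}
  fail(5) 'baca': from fail(4)=7 chase 'a': 7 ⇒ 15;  out={1}∪out(15)={1,5}
  fail(9) 'acba': from fail(8)=2 chase 'a': 2 ⇒ 3;  out=∅∪out(3)=∅
  fail(14) 'caca': from fail(13)=7 chase 'a': 7 ⇒ 15;  out={4}∪out(15)={4,5}
  fail(10) 'acbaa': from fail(9)=3 chase 'a': 3→6→0 ⇒ 6;  out={2}∪out(6)={2}

Scan:
pos 0 'b': at 2
pos 1 'a': at 3
pos 2 'b': at 2 ·f
pos 3 'c': at 11  ** P0@[3:3],P3@[2:3]
pos 4 'c': at 1 ·f  ** P0@[4:4]
pos 5 'a': at 12
pos 6 'c': at 13  ** P0@[6:6]
pos 7 'a': at 14  ** P4@[4:7],P5@[5:7]
pos 8 'b': at 2 ·f
pos 9 'c': at 11  ** P0@[9:9],P3@[8:9]
pos 10 'c': at 1 ·f  ** P0@[10:10]
pos 11 'a': at 12
pos 12 'c': at 13  ** P0@[12:12]
pos 13 'b': at 8 ·f
pos 14 'a': at 9
pos 15 'a': at 10  ** P2@[11:15]
pos 16 'a': at 6 ·f
pos 17 'c': at 7  ** P0@[17:17]
pos 18 'b': at 8
pos 19 'c': at 11 ·f  ** P0@[19:19],P3@[18:19]
pos 20 'a': at 12 ·f
pos 21 'c': at 13  ** P0@[21:21]
pos 22 'a': at 14  ** P4@[19:22],P5@[20:22]
pos 23 'c': at 13 ·f  ** P0@[23:23]
pos 24 'a': at 14  ** P4@[21:24],P5@[22:24]
pos 25 'c': at 13 ·f  ** P0@[25:25]
pos 26 'a': at 14  ** P4@[23:26],P5@[24:26]
pos 27 'c': at 13 ·f  ** P0@[27:27]
pos 28 'b': at 8 ·f
pos 29 'c': at 11 ·f  ** P0@[29:29],P3@[28:29]
pos 30 'c': at 1 ·f  ** P0@[30:30]
pos 31 'a': at 12
pos 32 'c': at 13  ** P0@[32:32]
pos 33 'a': at 14  ** P4@[30:33],P5@[31:33]
pos 34 'c': at 13 ·f  ** P0@[34:34]
pos 35 'a': at 14  ** P4@[32:35],P5@[33:35]
pos 36 'c': at 13 ·f  ** P0@[36:36]
pos 37 'a': at 14  ** P4@[34:37],P5@[35:37]
pos 38 'a': at 6 ·f
pos 39 'c': at 7  ** P0@[39:39]
pos 40 'a': at 15  ** P5@[38:40]
pos 41 'a': at 6 ·f
pos 42 'c': at 7  ** P0@[42:42]
pos 43 'a': at 15  ** P5@[41:43]
pos 44 'a': at 6 ·f
pos 45 'c': at 7  ** P0@[45:45]
pos 46 'a': at 15  ** P5@[44:46]
pos 47 'c': at 13 ·f  ** P0@[47:47]
pos 48 'c': at 1 ·f  ** P0@[48:48]
pos 49 'c': at 1 ·f  ** P0@[49:49]
pos 50 'a': at 12
pos 51 'c': at 13  ** P0@[51:51]
pos 52 'a': at 14  ** P4@[49:52],P5@[50:52]
pos 53 'c': at 13 ·f  ** P0@[53:53]
pos 54 'a': at 14  ** P4@[51:54],P5@[52:54]
pos 55 'c': at 13 ·f  ** P0@[55:55]
pos 56 'c': at 1 ·f  ** P0@[56:56]
pos 57 'b': at 2 ·f
pos 58 'a': at 3
pos 59 'c': at 4  ** P0@[59:59]
pos 60 'a': at 5  ** P1@[57:60],P5@[58:60]
pos 61 'a': at 6 ·f

All matches (sorted): [[3,0],[3,3],[4,0],[6,0],[7,4],[7,5],[9,0],[9,3],[10,0],[12,0],[15,2],[17,0],[19,0],[19,3],[21,0],[22,4],[22,5],[23,0],[24,4],[24,5],[25,0],[26,4],[26,5],[27,0],[29,0],[29,3],[30,0],[32,0],[33,4],[33,5],[34,0],[35,4],[35,5],[36,0],[37,4],[37,5],[39,0],[40,5],[42,0],[43,5],[45,0],[46,5],[47,0],[48,0],[49,0],[51,0],[52,4],[52,5],[53,0],[54,4],[54,5],[55,0],[56,0],[59,0],[60,1],[60,5]]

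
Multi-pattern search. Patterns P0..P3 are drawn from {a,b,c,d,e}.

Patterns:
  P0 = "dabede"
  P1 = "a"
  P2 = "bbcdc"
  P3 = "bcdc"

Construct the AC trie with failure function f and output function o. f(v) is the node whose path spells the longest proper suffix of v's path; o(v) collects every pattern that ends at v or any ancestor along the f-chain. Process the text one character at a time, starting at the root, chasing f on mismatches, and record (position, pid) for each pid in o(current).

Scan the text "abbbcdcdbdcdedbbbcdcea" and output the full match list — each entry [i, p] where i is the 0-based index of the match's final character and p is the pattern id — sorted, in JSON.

Construct AC machine:
Trie (insert patterns):
  0='ε' goto a→7 b→8 d→1
  1='d' goto a→2
  2='da' goto b→3
  3='dab' goto e→4
  4='dabe' goto d→5
  5='dabed' goto e→6
  6='dabede' goto ·  [P0 ends]
  7='a' goto ·  [P1 ends]
  8='b' goto b→9 c→13
  9='bb' goto c→10
  10='bbc' goto d→11
  11='bbcd' goto c→12
  12='bbcdc' goto ·  [P2 ends]
  13='bc' goto d→14
  14='bcd' goto c→15
  15='bcdc' goto ·  [P3 ends]

Failure links (BFS by depth):
  fail(1) 'd': from fail(0)=0 chase 'd': 0 ⇒ 0;  out=∅∪out(0)=∅
  fail(7) 'a': from fail(0)=0 chase 'a': 0 ⇒ 0;  out={1}∪out(0)={1}
  fail(8) 'b': from fail(0)=0 chase 'b': 0 ⇒ 0;  out=∅∪out(0)=∅
  fail(2) 'da': from fail(1)=0 chase 'a': 0 ⇒ 7;  out=∅∪out(7)={1}
  fail(9) 'bb': from fail(8)=0 chase 'b': 0 ⇒ 8;  out=∅∪out(8)=∅
  fail(13) 'bc': from fail(8)=0 chase 'c': 0 ⇒ 0;  out=∅∪out(0)=∅
  fail(3) 'dab': from fail(2)=7 chase 'b': 7→0 ⇒ 8;  out=∅∪out(8)=∅
  fail(10) 'bbc': from fail(9)=8 chase 'c': 8 ⇒ 13;  out=∅∪out(13)=∅
  fail(14) 'bcd': from fail(13)=0 chase 'd': 0 ⇒ 1;  out=∅∪out(1)=∅
  fail(4) 'dabe': from fail(3)=8 chase 'e': 8→0 ⇒ 0;  out=∅∪out(0)=∅
  fail(11) 'bbcd': from fail(10)=13 chase 'd': 13 ⇒ 14;  out=∅∪out(14)=∅
  fail(15) 'bcdc': from fail(14)=1 chase 'c': 1→0 ⇒ 0;  out={3}∪out(0)={3}
  fail(5) 'dabed': from fail(4)=0 chase 'd': 0 ⇒ 1;  out=∅∪out(1)=∅
  fail(12) 'bbcdc': from fail(11)=14 chase 'c': 14 ⇒ 15;  out={2}∪out(15)={2,3}
  fail(6) 'dabede': from fail(5)=1 chase 'e': 1→0 ⇒ 0;  out={0}∪out(0)={0}

Scan:
pos 0 'a': at 7  emit P1@[0:0]
pos 1 'b': at 8 (fail-walked)
pos 2 'b': at 9
pos 3 'b': at 9 (fail-walked)
pos 4 'c': at 10
pos 5 'd': at 11
pos 6 'c': at 12  emit P2@[2:6],P3@[3:6]
pos 7 'd': at 1 (fail-walked)
pos 8 'b': at 8 (fail-walked)
pos 9 'd': at 1 (fail-walked)
pos 10 'c': at 0 (fail-walked)
pos 11 'd': at 1
pos 12 'e': at 0 (fail-walked)
pos 13 'd': at 1
pos 14 'b': at 8 (fail-walked)
pos 15 'b': at 9
pos 16 'b': at 9 (fail-walked)
pos 17 'c': at 10
pos 18 'd': at 11
pos 19 'c': at 12  emit P2@[15:19],P3@[16:19]
pos 20 'e': at 0 (fail-walked)
pos 21 'a': at 7  emit P1@[21:21]

Result: [[0,1],[6,2],[6,3],[19,2],[19,3],[21,1]]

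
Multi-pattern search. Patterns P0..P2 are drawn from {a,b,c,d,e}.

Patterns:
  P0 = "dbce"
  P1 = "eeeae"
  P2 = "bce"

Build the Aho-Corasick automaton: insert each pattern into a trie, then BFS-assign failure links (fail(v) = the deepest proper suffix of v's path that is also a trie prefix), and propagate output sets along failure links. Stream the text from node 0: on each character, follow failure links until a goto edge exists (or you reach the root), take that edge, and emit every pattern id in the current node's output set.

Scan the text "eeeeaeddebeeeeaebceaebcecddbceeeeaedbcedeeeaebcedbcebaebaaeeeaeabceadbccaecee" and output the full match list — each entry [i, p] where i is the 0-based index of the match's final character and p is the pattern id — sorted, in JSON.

Build:
Trie (insert patterns):
  n0 'ε': b→10 d→1 e→5
  n1 'd': b→2
  n2 'db': c→3
  n3 'dbc': e→4
  n4 'dbce': ·  [P0 ends]
  n5 'e': e→6
  n6 'ee': e→7
  n7 'eee': a→8
  n8 'eeea': e→9
  n9 'eeeae': ·  [P1 ends]
  n10 'b': c→11
  n11 'bc': e→12
  n12 'bce': ·  [P2 ends]

Failure links (BFS by depth):
  fail(1) 'd': from fail(0)=0 chase 'd': 0 ⇒ 0;  out=∅∪out(0)=∅
  fail(5) 'e': from fail(0)=0 chase 'e': 0 ⇒ 0;  out=∅∪out(0)=∅
  fail(10) 'b': from fail(0)=0 chase 'b': 0 ⇒ 0;  out=∅∪out(0)=∅
  fail(2) 'db': from fail(1)=0 chase 'b': 0 ⇒ 10;  out=∅∪out(10)=∅
  fail(6) 'ee': from fail(5)=0 chase 'e': 0 ⇒ 5;  out=∅∪out(5)=∅
  fail(11) 'bc': from fail(10)=0 chase 'c': 0 ⇒ 0;  out=∅∪out(0)=∅
  fail(3) 'dbc': from fail(2)=10 chase 'c': 10 ⇒ 11;  out=∅∪out(11)=∅
  fail(7) 'eee': from fail(6)=5 chase 'e': 5 ⇒ 6;  out=∅∪out(6)=∅
  fail(12) 'bce': from fail(11)=0 chase 'e': 0 ⇒ 5;  out={2}∪out(5)={2}
  fail(4) 'dbce': from fail(3)=11 chase 'e': 11 ⇒ 12;  out={0}∪out(12)={0,2}
  fail(8) 'eeea': from fail(7)=6 chase 'a': 6→5→0 ⇒ 0;  out=∅∪out(0)=∅
  fail(9) 'eeeae': from fail(8)=0 chase 'e': 0 ⇒ 5;  out={1}∪out(5)={1}

Scan:
[0] read 'e'  n0⇒n5
[1] read 'e'  n5⇒n6
[2] read 'e'  n6⇒n7
[3] read 'e'  n7⇒n7 (via fail)
[4] read 'a'  n7⇒n8
[5] read 'e'  n8⇒n9  → match P1@[1:5]
[6] read 'd'  n9⇒n1 (via fail)
[7] read 'd'  n1⇒n1 (via fail)
[8] read 'e'  n1⇒n5 (via fail)
[9] read 'b'  n5⇒n10 (via fail)
[10] read 'e'  n10⇒n5 (via fail)
[11] read 'e'  n5⇒n6
[12] read 'e'  n6⇒n7
[13] read 'e'  n7⇒n7 (via fail)
[14] read 'a'  n7⇒n8
[15] read 'e'  n8⇒n9  → match P1@[11:15]
[16] read 'b'  n9⇒n10 (via fail)
[17] read 'c'  n10⇒n11
[18] read 'e'  n11⇒n12  → match P2@[16:18]
[19] read 'a'  n12⇒n0 (via fail)
[20] read 'e'  n0⇒n5
[21] read 'b'  n5⇒n10 (via fail)
[22] read 'c'  n10⇒n11
[23] read 'e'  n11⇒n12  → match P2@[21:23]
[24] read 'c'  n12⇒n0 (via fail)
[25] read 'd'  n0⇒n1
[26] read 'd'  n1⇒n1 (via fail)
[27] read 'b'  n1⇒n2
[28] read 'c'  n2⇒n3
[29] read 'e'  n3⇒n4  → match P0@[26:29],P2@[27:29]
[30] read 'e'  n4⇒n6 (via fail)
[31] read 'e'  n6⇒n7
[32] read 'e'  n7⇒n7 (via fail)
[33] read 'a'  n7⇒n8
[34] read 'e'  n8⇒n9  → match P1@[30:34]
[35] read 'd'  n9⇒n1 (via fail)
[36] read 'b'  n1⇒n2
[37] read 'c'  n2⇒n3
[38] read 'e'  n3⇒n4  → match P0@[35:38],P2@[36:38]
[39] read 'd'  n4⇒n1 (via fail)
[40] read 'e'  n1⇒n5 (via fail)
[41] read 'e'  n5⇒n6
[42] read 'e'  n6⇒n7
[43] read 'a'  n7⇒n8
[44] read 'e'  n8⇒n9  → match P1@[40:44]
[45] read 'b'  n9⇒n10 (via fail)
[46] read 'c'  n10⇒n11
[47] read 'e'  n11⇒n12  → match P2@[45:47]
[48] read 'd'  n12⇒n1 (via fail)
[49] read 'b'  n1⇒n2
[50] read 'c'  n2⇒n3
[51] read 'e'  n3⇒n4  → match P0@[48:51],P2@[49:51]
[52] read 'b'  n4⇒n10 (via fail)
[53] read 'a'  n10⇒n0 (via fail)
[54] read 'e'  n0⇒n5
[55] read 'b'  n5⇒n10 (via fail)
[56] read 'a'  n10⇒n0 (via fail)
[57] read 'a'  n0⇒n0
[58] read 'e'  n0⇒n5
[59] read 'e'  n5⇒n6
[60] read 'e'  n6⇒n7
[61] read 'a'  n7⇒n8
[62] read 'e'  n8⇒n9  → match P1@[58:62]
[63] read 'a'  n9⇒n0 (via fail)
[64] read 'b'  n0⇒n10
[65] read 'c'  n10⇒n11
[66] read 'e'  n11⇒n12  → match P2@[64:66]
[67] read 'a'  n12⇒n0 (via fail)
[68] read 'd'  n0⇒n1
[69] read 'b'  n1⇒n2
[70] read 'c'  n2⇒n3
[71] read 'c'  n3⇒n0 (via fail)
[72] read 'a'  n0⇒n0
[73] read 'e'  n0⇒n5
[74] read 'c'  n5⇒n0 (via fail)
[75] read 'e'  n0⇒n5
[76] read 'e'  n5⇒n6

Matches: [[5,1],[15,1],[18,2],[23,2],[29,0],[29,2],[34,1],[38,0],[38,2],[44,1],[47,2],[51,0],[51,2],[62,1],[66,2]]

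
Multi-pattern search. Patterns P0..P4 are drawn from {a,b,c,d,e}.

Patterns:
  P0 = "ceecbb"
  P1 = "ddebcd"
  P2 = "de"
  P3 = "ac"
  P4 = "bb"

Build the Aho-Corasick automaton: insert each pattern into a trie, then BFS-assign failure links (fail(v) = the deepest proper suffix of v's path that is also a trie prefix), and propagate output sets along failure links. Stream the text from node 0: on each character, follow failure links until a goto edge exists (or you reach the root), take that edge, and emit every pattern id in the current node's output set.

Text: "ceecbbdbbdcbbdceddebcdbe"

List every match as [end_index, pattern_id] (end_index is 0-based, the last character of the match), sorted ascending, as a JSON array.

Construct AC machine:
Trie (insert patterns):
  0='ε' goto a→14 b→16 c→1 d→7
  1='c' goto e→2
  2='ce' goto e→3
  3='cee' goto c→4
  4='ceec' goto b→5
  5='ceecb' goto b→6
  6='ceecbb' goto ·  [P0 ends]
  7='d' goto d→8 e→13
  8='dd' goto e→9
  9='dde' goto b→10
  10='ddeb' goto c→11
  11='ddebc' goto d→12
  12='ddebcd' goto ·  [P1 ends]
  13='de' goto ·  [P2 ends]
  14='a' goto c→15
  15='ac' goto ·  [P3 ends]
  16='b' goto b→17
  17='bb' goto ·  [P4 ends]

Failure links (BFS by depth):
  fail(1) 'c': from fail(0)=0 chase 'c': 0 ⇒ 0;  out=∅∪out(0)=∅
  fail(7) 'd': from fail(0)=0 chase 'd': 0 ⇒ 0;  out=∅∪out(0)=∅
  fail(14) 'a': from fail(0)=0 chase 'a': 0 ⇒ 0;  out=∅∪out(0)=∅
  fail(16) 'b': from fail(0)=0 chase 'b': 0 ⇒ 0;  out=∅∪out(0)=∅
  fail(2) 'ce': from fail(1)=0 chase 'e': 0 ⇒ 0;  out=∅∪out(0)=∅
  fail(8) 'dd': from fail(7)=0 chase 'd': 0 ⇒ 7;  out=∅∪out(7)=∅
  fail(13) 'de': from fail(7)=0 chase 'e': 0 ⇒ 0;  out={2}∪out(0)={2}
  fail(15) 'ac': from fail(14)=0 chase 'c': 0 ⇒ 1;  out={3}∪out(1)={3}
  fail(17) 'bb': from fail(16)=0 chase 'b': 0 ⇒ 16;  out={4}∪out(16)={4}
  fail(3) 'cee': from fail(2)=0 chase 'e': 0 ⇒ 0;  out=∅∪out(0)=∅
  fail(9) 'dde': from fail(8)=7 chase 'e': 7 ⇒ 13;  out=∅∪out(13)={2}
  fail(4) 'ceec': from fail(3)=0 chase 'c': 0 ⇒ 1;  out=∅∪out(1)=∅
  fail(10) 'ddeb': from fail(9)=13 chase 'b': 13→0 ⇒ 16;  out=∅∪out(16)=∅
  fail(5) 'ceecb': from fail(4)=1 chase 'b': 1→0 ⇒ 16;  out=∅∪out(16)=∅
  fail(11) 'ddebc': from fail(10)=16 chase 'c': 16→0 ⇒ 1;  out=∅∪out(1)=∅
  fail(6) 'ceecbb': from fail(5)=16 chase 'b': 16 ⇒ 17;  out={0}∪out(17)={0,4}
  fail(12) 'ddebcd': from fail(11)=1 chase 'd': 1→0 ⇒ 7;  out={1}∪out(7)={1}

Text stream:
[0] read 'c'  n0⇒n1
[1] read 'e'  n1⇒n2
[2] read 'e'  n2⇒n3
[3] read 'c'  n3⇒n4
[4] read 'b'  n4⇒n5
[5] read 'b'  n5⇒n6  → match P0@[0:5],P4@[4:5]
[6] read 'd'  n6⇒n7 ·f
[7] read 'b'  n7⇒n16 ·f
[8] read 'b'  n16⇒n17  → match P4@[7:8]
[9] read 'd'  n17⇒n7 ·f
[10] read 'c'  n7⇒n1 ·f
[11] read 'b'  n1⇒n16 ·f
[12] read 'b'  n16⇒n17  → match P4@[11:12]
[13] read 'd'  n17⇒n7 ·f
[14] read 'c'  n7⇒n1 ·f
[15] read 'e'  n1⇒n2
[16] read 'd'  n2⇒n7 ·f
[17] read 'd'  n7⇒n8
[18] read 'e'  n8⇒n9  → match P2@[17:18]
[19] read 'b'  n9⇒n10
[20] read 'c'  n10⇒n11
[21] read 'd'  n11⇒n12  → match P1@[16:21]
[22] read 'b'  n12⇒n16 ·f
[23] read 'e'  n16⇒n0 ·f

Matches: [[5,0],[5,4],[8,4],[12,4],[18,2],[21,1]]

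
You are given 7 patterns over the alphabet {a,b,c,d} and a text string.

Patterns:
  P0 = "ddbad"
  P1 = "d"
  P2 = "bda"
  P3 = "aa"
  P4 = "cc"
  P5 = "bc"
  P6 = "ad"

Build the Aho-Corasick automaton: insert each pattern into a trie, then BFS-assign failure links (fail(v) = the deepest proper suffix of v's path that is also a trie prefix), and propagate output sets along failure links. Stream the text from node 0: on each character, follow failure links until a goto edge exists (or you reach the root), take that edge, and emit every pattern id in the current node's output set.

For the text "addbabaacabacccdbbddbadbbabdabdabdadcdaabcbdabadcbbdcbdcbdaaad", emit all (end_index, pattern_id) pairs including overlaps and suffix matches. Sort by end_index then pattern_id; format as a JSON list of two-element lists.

Build automaton:
Trie (insert patterns):
  n0 'ε': a→9 b→6 c→11 d→1
  n1 'd': d→2  [P1 ends]
  n2 'dd': b→3
  n3 'ddb': a→4
  n4 'ddba': d→5
  n5 'ddbad': ·  [P0 ends]
  n6 'b': c→13 d→7
  n7 'bd': a→8
  n8 'bda': ·  [P2 ends]
  n9 'a': a→10 d→14
  n10 'aa': ·  [P3 ends]
  n11 'c': c→12
  n12 'cc': ·  [P4 ends]
  n13 'bc': ·  [P5 ends]
  n14 'ad': ·  [P6 ends]

Failure links (BFS by depth):
  fail(1) 'd': from fail(0)=0 chase 'd': 0 ⇒ 0;  out={1}∪out(0)={1}
  fail(6) 'b': from fail(0)=0 chase 'b': 0 ⇒ 0;  out=∅∪out(0)=∅
  fail(9) 'a': from fail(0)=0 chase 'a': 0 ⇒ 0;  out=∅∪out(0)=∅
  fail(11) 'c': from fail(0)=0 chase 'c': 0 ⇒ 0;  out=∅∪out(0)=∅
  fail(2) 'dd': from fail(1)=0 chase 'd': 0 ⇒ 1;  out=∅∪out(1)={1}
  fail(7) 'bd': from fail(6)=0 chase 'd': 0 ⇒ 1;  out=∅∪out(1)={1}
  fail(10) 'aa': from fail(9)=0 chase 'a': 0 ⇒ 9;  out={3}∪out(9)={3}
  fail(12) 'cc': from fail(11)=0 chase 'c': 0 ⇒ 11;  out={4}∪out(11)={4}
  fail(13) 'bc': from fail(6)=0 chase 'c': 0 ⇒ 11;  out={5}∪out(11)={5}
  fail(14) 'ad': from fail(9)=0 chase 'd': 0 ⇒ 1;  out={6}∪out(1)={1,6}
  fail(3) 'ddb': from fail(2)=1 chase 'b': 1→0 ⇒ 6;  out=∅∪out(6)=∅
  fail(8) 'bda': from fail(7)=1 chase 'a': 1→0 ⇒ 9;  out={2}∪out(9)={2}
  fail(4) 'ddba': from fail(3)=6 chase 'a': 6→0 ⇒ 9;  out=∅∪out(9)=∅
  fail(5) 'ddbad': from fail(4)=9 chase 'd': 9 ⇒ 14;  out={0}∪out(14)={0,1,6}

Text stream:
[0] read 'a'  n0⇒n9
[1] read 'd'  n9⇒n14  → match P1@[1:1],P6@[0:1]
[2] read 'd'  n14⇒n2 (via fail)  → match P1@[2:2]
[3] read 'b'  n2⇒n3
[4] read 'a'  n3⇒n4
[5] read 'b'  n4⇒n6 (via fail)
[6] read 'a'  n6⇒n9 (via fail)
[7] read 'a'  n9⇒n10  → match P3@[6:7]
[8] read 'c'  n10⇒n11 (via fail)
[9] read 'a'  n11⇒n9 (via fail)
[10] read 'b'  n9⇒n6 (via fail)
[11] read 'a'  n6⇒n9 (via fail)
[12] read 'c'  n9⇒n11 (via fail)
[13] read 'c'  n11⇒n12  → match P4@[12:13]
[14] read 'c'  n12⇒n12 (via fail)  → match P4@[13:14]
[15] read 'd'  n12⇒n1 (via fail)  → match P1@[15:15]
[16] read 'b'  n1⇒n6 (via fail)
[17] read 'b'  n6⇒n6 (via fail)
[18] read 'd'  n6⇒n7  → match P1@[18:18]
[19] read 'd'  n7⇒n2 (via fail)  → match P1@[19:19]
[20] read 'b'  n2⇒n3
[21] read 'a'  n3⇒n4
[22] read 'd'  n4⇒n5  → match P0@[18:22],P1@[22:22],P6@[21:22]
[23] read 'b'  n5⇒n6 (via fail)
[24] read 'b'  n6⇒n6 (via fail)
[25] read 'a'  n6⇒n9 (via fail)
[26] read 'b'  n9⇒n6 (via fail)
[27] read 'd'  n6⇒n7  → match P1@[27:27]
[28] read 'a'  n7⇒n8  → match P2@[26:28]
[29] read 'b'  n8⇒n6 (via fail)
[30] read 'd'  n6⇒n7  → match P1@[30:30]
[31] read 'a'  n7⇒n8  → match P2@[29:31]
[32] read 'b'  n8⇒n6 (via fail)
[33] read 'd'  n6⇒n7  → match P1@[33:33]
[34] read 'a'  n7⇒n8  → match P2@[32:34]
[35] read 'd'  n8⇒n14 (via fail)  → match P1@[35:35],P6@[34:35]
[36] read 'c'  n14⇒n11 (via fail)
[37] read 'd'  n11⇒n1 (via fail)  → match P1@[37:37]
[38] read 'a'  n1⇒n9 (via fail)
[39] read 'a'  n9⇒n10  → match P3@[38:39]
[40] read 'b'  n10⇒n6 (via fail)
[41] read 'c'  n6⇒n13  → match P5@[40:41]
[42] read 'b'  n13⇒n6 (via fail)
[43] read 'd'  n6⇒n7  → match P1@[43:43]
[44] read 'a'  n7⇒n8  → match P2@[42:44]
[45] read 'b'  n8⇒n6 (via fail)
[46] read 'a'  n6⇒n9 (via fail)
[47] read 'd'  n9⇒n14  → match P1@[47:47],P6@[46:47]
[48] read 'c'  n14⇒n11 (via fail)
[49] read 'b'  n11⇒n6 (via fail)
[50] read 'b'  n6⇒n6 (via fail)
[51] read 'd'  n6⇒n7  → match P1@[51:51]
[52] read 'c'  n7⇒n11 (via fail)
[53] read 'b'  n11⇒n6 (via fail)
[54] read 'd'  n6⇒n7  → match P1@[54:54]
[55] read 'c'  n7⇒n11 (via fail)
[56] read 'b'  n11⇒n6 (via fail)
[57] read 'd'  n6⇒n7  → match P1@[57:57]
[58] read 'a'  n7⇒n8  → match P2@[56:58]
[59] read 'a'  n8⇒n10 (via fail)  → match P3@[58:59]
[60] read 'a'  n10⇒n10 (via fail)  → match P3@[59:60]
[61] read 'd'  n10⇒n14 (via fail)  → match P1@[61:61],P6@[60:61]

Result: [[1,1],[1,6],[2,1],[7,3],[13,4],[14,4],[15,1],[18,1],[19,1],[22,0],[22,1],[22,6],[27,1],[28,2],[30,1],[31,2],[33,1],[34,2],[35,1],[35,6],[37,1],[39,3],[41,5],[43,1],[44,2],[47,1],[47,6],[51,1],[54,1],[57,1],[58,2],[59,3],[60,3],[61,1],[61,6]]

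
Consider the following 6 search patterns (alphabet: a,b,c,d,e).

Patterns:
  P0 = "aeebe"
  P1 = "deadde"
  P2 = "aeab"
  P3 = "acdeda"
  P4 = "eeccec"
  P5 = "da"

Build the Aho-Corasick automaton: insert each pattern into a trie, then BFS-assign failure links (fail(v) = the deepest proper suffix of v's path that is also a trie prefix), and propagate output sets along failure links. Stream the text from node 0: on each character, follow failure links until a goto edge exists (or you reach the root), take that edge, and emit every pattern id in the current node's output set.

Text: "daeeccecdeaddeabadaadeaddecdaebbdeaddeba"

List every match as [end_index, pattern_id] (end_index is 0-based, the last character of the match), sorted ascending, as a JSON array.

Construct AC machine:
Trie nodes:
  0='ε' goto a→1 d→6 e→19
  1='a' goto c→14 e→2
  2='ae' goto a→12 e→3
  3='aee' goto b→4
  4='aeeb' goto e→5
  5='aeebe' goto ·  ←P0
  6='d' goto a→25 e→7
  7='de' goto a→8
  8='dea' goto d→9
  9='dead' goto d→10
  10='deadd' goto e→11
  11='deadde' goto ·  ←P1
  12='aea' goto b→13
  13='aeab' goto ·  ←P2
  14='ac' goto d→15
  15='acd' goto e→16
  16='acde' goto d→17
  17='acded' goto a→18
  18='acdeda' goto ·  ←P3
  19='e' goto e→20
  20='ee' goto c→21
  21='eec' goto c→22
  22='eecc' goto e→23
  23='eecce' goto c→24
  24='eeccec' goto ·  ←P4
  25='da' goto ·  ←P5

Failure links (BFS by depth):
  fail(1) 'a': from fail(0)=0 chase 'a': 0 ⇒ 0;  out=∅∪out(0)=∅
  fail(6) 'd': from fail(0)=0 chase 'd': 0 ⇒ 0;  out=∅∪out(0)=∅
  fail(19) 'e': from fail(0)=0 chase 'e': 0 ⇒ 0;  out=∅∪out(0)=∅
  fail(2) 'ae': from fail(1)=0 chase 'e': 0 ⇒ 19;  out=∅∪out(19)=∅
  fail(7) 'de': from fail(6)=0 chase 'e': 0 ⇒ 19;  out=∅∪out(19)=∅
  fail(14) 'ac': from fail(1)=0 chase 'c': 0 ⇒ 0;  out=∅∪out(0)=∅
  fail(20) 'ee': from fail(19)=0 chase 'e': 0 ⇒ 19;  out=∅∪out(19)=∅
  fail(25) 'da': from fail(6)=0 chase 'a': 0 ⇒ 1;  out={5}∪out(1)={5}
  fail(3) 'aee': from fail(2)=19 chase 'e': 19 ⇒ 20;  out=∅∪out(20)=∅
  fail(8) 'dea': from fail(7)=19 chase 'a': 19→0 ⇒ 1;  out=∅∪out(1)=∅
  fail(12) 'aea': from fail(2)=19 chase 'a': 19→0 ⇒ 1;  out=∅∪out(1)=∅
  fail(15) 'acd': from fail(14)=0 chase 'd': 0 ⇒ 6;  out=∅∪out(6)=∅
  fail(21) 'eec': from fail(20)=19 chase 'c': 19→0 ⇒ 0;  out=∅∪out(0)=∅
  fail(4) 'aeeb': from fail(3)=20 chase 'b': 20→19→0 ⇒ 0;  out=∅∪out(0)=∅
  fail(9) 'dead': from fail(8)=1 chase 'd': 1→0 ⇒ 6;  out=∅∪out(6)=∅
  fail(13) 'aeab': from fail(12)=1 chase 'b': 1→0 ⇒ 0;  out={2}∪out(0)={2}
  fail(16) 'acde': from fail(15)=6 chase 'e': 6 ⇒ 7;  out=∅∪out(7)=∅
  fail(22) 'eecc': from fail(21)=0 chase 'c': 0 ⇒ 0;  out=∅∪out(0)=∅
  fail(5) 'aeebe': from fail(4)=0 chase 'e': 0 ⇒ 19;  out={0}∪out(19)={0}
  fail(10) 'deadd': from fail(9)=6 chase 'd': 6→0 ⇒ 6;  out=∅∪out(6)=∅
  fail(17) 'acded': from fail(16)=7 chase 'd': 7→19→0 ⇒ 6;  out=∅∪out(6)=∅
  fail(23) 'eecce': from fail(22)=0 chase 'e': 0 ⇒ 19;  out=∅∪out(19)=∅
  fail(11) 'deadde': from fail(10)=6 chase 'e': 6 ⇒ 7;  out={1}∪out(7)={1}
  fail(18) 'acdeda': from fail(17)=6 chase 'a': 6 ⇒ 25;  out={3}∪out(25)={3,5}
  fail(24) 'eeccec': from fail(23)=19 chase 'c': 19→0 ⇒ 0;  out={4}∪out(0)={4}

Scan:
i=0 'd': node 0→6
i=1 'a': node 6→25  → match P5@[0:1]
i=2 'e': node 25→2 ·f
i=3 'e': node 2→3
i=4 'c': node 3→21 ·f
i=5 'c': node 21→22
i=6 'e': node 22→23
i=7 'c': node 23→24  → match P4@[2:7]
i=8 'd': node 24→6 ·f
i=9 'e': node 6→7
i=10 'a': node 7→8
i=11 'd': node 8→9
i=12 'd': node 9→10
i=13 'e': node 10→11  → match P1@[8:13]
i=14 'a': node 11→8 ·f
i=15 'b': node 8→0 ·f
i=16 'a': node 0→1
i=17 'd': node 1→6 ·f
i=18 'a': node 6→25  → match P5@[17:18]
i=19 'a': node 25→1 ·f
i=20 'd': node 1→6 ·f
i=21 'e': node 6→7
i=22 'a': node 7→8
i=23 'd': node 8→9
i=24 'd': node 9→10
i=25 'e': node 10→11  → match P1@[20:25]
i=26 'c': node 11→0 ·f
i=27 'd': node 0→6
i=28 'a': node 6→25  → match P5@[27:28]
i=29 'e': node 25→2 ·f
i=30 'b': node 2→0 ·f
i=31 'b': node 0→0
i=32 'd': node 0→6
i=33 'e': node 6→7
i=34 'a': node 7→8
i=35 'd': node 8→9
i=36 'd': node 9→10
i=37 'e': node 10→11  → match P1@[32:37]
i=38 'b': node 11→0 ·f
i=39 'a': node 0→1

All matches (sorted): [[1,5],[7,4],[13,1],[18,5],[25,1],[28,5],[37,1]]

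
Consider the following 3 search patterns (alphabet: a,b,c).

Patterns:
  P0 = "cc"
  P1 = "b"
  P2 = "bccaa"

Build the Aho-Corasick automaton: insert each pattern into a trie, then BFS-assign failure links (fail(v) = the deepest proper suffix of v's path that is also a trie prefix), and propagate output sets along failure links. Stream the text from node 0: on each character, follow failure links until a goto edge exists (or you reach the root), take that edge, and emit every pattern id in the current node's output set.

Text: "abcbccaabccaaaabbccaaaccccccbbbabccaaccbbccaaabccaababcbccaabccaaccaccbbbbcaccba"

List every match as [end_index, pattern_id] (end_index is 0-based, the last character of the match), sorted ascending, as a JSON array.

Build automaton:
Trie nodes:
  0='ε' goto b→3 c→1
  1='c' goto c→2
  2='cc' goto ·  ←P0
  3='b' goto c→4  ←P1
  4='bc' goto c→5
  5='bcc' goto a→6
  6='bcca' goto a→7
  7='bccaa' goto ·  ←P2

BFS fail/out derivation:
  fail(1) 'c': from fail(0)=0 chase 'c': 0 ⇒ 0;  out=∅∪out(0)=∅
  fail(3) 'b': from fail(0)=0 chase 'b': 0 ⇒ 0;  out={1}∪out(0)={1}
  fail(2) 'cc': from fail(1)=0 chase 'c': 0 ⇒ 1;  out={0}∪out(1)={0}
  fail(4) 'bc': from fail(3)=0 chase 'c': 0 ⇒ 1;  out=∅∪out(1)=∅
  fail(5) 'bcc': from fail(4)=1 chase 'c': 1 ⇒ 2;  out=∅∪out(2)={0}
  fail(6) 'bcca': from fail(5)=2 chase 'a': 2→1→0 ⇒ 0;  out=∅∪out(0)=∅
  fail(7) 'bccaa': from fail(6)=0 chase 'a': 0 ⇒ 0;  out={2}∪out(0)={2}

Text stream:
pos 0 'a': at 0
pos 1 'b': at 3  → match P1@[1:1]
pos 2 'c': at 4
pos 3 'b': at 3 ·f  → match P1@[3:3]
pos 4 'c': at 4
pos 5 'c': at 5  → match P0@[4:5]
pos 6 'a': at 6
pos 7 'a': at 7  → match P2@[3:7]
pos 8 'b': at 3 ·f  → match P1@[8:8]
pos 9 'c': at 4
pos 10 'c': at 5  → match P0@[9:10]
pos 11 'a': at 6
pos 12 'a': at 7  → match P2@[8:12]
pos 13 'a': at 0 ·f
pos 14 'a': at 0
pos 15 'b': at 3  → match P1@[15:15]
pos 16 'b': at 3 ·f  → match P1@[16:16]
pos 17 'c': at 4
pos 18 'c': at 5  → match P0@[17:18]
pos 19 'a': at 6
pos 20 'a': at 7  → match P2@[16:20]
pos 21 'a': at 0 ·f
pos 22 'c': at 1
pos 23 'c': at 2  → match P0@[22:23]
pos 24 'c': at 2 ·f  → match P0@[23:24]
pos 25 'c': at 2 ·f  → match P0@[24:25]
pos 26 'c': at 2 ·f  → match P0@[25:26]
pos 27 'c': at 2 ·f  → match P0@[26:27]
pos 28 'b': at 3 ·f  → match P1@[28:28]
pos 29 'b': at 3 ·f  → match P1@[29:29]
pos 30 'b': at 3 ·f  → match P1@[30:30]
pos 31 'a': at 0 ·f
pos 32 'b': at 3  → match P1@[32:32]
pos 33 'c': at 4
pos 34 'c': at 5  → match P0@[33:34]
pos 35 'a': at 6
pos 36 'a': at 7  → match P2@[32:36]
pos 37 'c': at 1 ·f
pos 38 'c': at 2  → match P0@[37:38]
pos 39 'b': at 3 ·f  → match P1@[39:39]
pos 40 'b': at 3 ·f  → match P1@[40:40]
pos 41 'c': at 4
pos 42 'c': at 5  → match P0@[41:42]
pos 43 'a': at 6
pos 44 'a': at 7  → match P2@[40:44]
pos 45 'a': at 0 ·f
pos 46 'b': at 3  → match P1@[46:46]
pos 47 'c': at 4
pos 48 'c': at 5  → match P0@[47:48]
pos 49 'a': at 6
pos 50 'a': at 7  → match P2@[46:50]
pos 51 'b': at 3 ·f  → match P1@[51:51]
pos 52 'a': at 0 ·f
pos 53 'b': at 3  → match P1@[53:53]
pos 54 'c': at 4
pos 55 'b': at 3 ·f  → match P1@[55:55]
pos 56 'c': at 4
pos 57 'c': at 5  → match P0@[56:57]
pos 58 'a': at 6
pos 59 'a': at 7  → match P2@[55:59]
pos 60 'b': at 3 ·f  → match P1@[60:60]
pos 61 'c': at 4
pos 62 'c': at 5  → match P0@[61:62]
pos 63 'a': at 6
pos 64 'a': at 7  → match P2@[60:64]
pos 65 'c': at 1 ·f
pos 66 'c': at 2  → match P0@[65:66]
pos 67 'a': at 0 ·f
pos 68 'c': at 1
pos 69 'c': at 2  → match P0@[68:69]
pos 70 'b': at 3 ·f  → match P1@[70:70]
pos 71 'b': at 3 ·f  → match P1@[71:71]
pos 72 'b': at 3 ·f  → match P1@[72:72]
pos 73 'b': at 3 ·f  → match P1@[73:73]
pos 74 'c': at 4
pos 75 'a': at 0 ·f
pos 76 'c': at 1
pos 77 'c': at 2  → match P0@[76:77]
pos 78 'b': at 3 ·f  → match P1@[78:78]
pos 79 'a': at 0 ·f

Result: [[1,1],[3,1],[5,0],[7,2],[8,1],[10,0],[12,2],[15,1],[16,1],[18,0],[20,2],[23,0],[24,0],[25,0],[26,0],[27,0],[28,1],[29,1],[30,1],[32,1],[34,0],[36,2],[38,0],[39,1],[40,1],[42,0],[44,2],[46,1],[48,0],[50,2],[51,1],[53,1],[55,1],[57,0],[59,2],[60,1],[62,0],[64,2],[66,0],[69,0],[70,1],[71,1],[72,1],[73,1],[77,0],[78,1]]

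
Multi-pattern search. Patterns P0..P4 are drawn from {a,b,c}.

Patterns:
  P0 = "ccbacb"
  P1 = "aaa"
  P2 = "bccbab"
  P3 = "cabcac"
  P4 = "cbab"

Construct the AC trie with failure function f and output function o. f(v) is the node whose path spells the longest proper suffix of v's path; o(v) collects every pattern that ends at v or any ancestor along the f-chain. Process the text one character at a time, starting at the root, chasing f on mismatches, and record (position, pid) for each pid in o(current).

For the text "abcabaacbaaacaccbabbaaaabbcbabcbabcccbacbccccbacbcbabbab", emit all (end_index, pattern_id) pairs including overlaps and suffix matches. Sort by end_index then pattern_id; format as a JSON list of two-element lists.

Build:
Trie (insert patterns):
  0='ε' goto a→7 b→10 c→1
  1='c' goto a→16 b→21 c→2
  2='cc' goto b→3
  3='ccb' goto a→4
  4='ccba' goto c→5
  5='ccbac' goto b→6
  6='ccbacb' goto ·  [P0 ends]
  7='a' goto a→8
  8='aa' goto a→9
  9='aaa' goto ·  [P1 ends]
  10='b' goto c→11
  11='bc' goto c→12
  12='bcc' goto b→13
  13='bccb' goto a→14
  14='bccba' goto b→15
  15='bccbab' goto ·  [P2 ends]
  16='ca' goto b→17
  17='cab' goto c→18
  18='cabc' goto a→19
  19='cabca' goto c→20
  20='cabcac' goto ·  [P3 ends]
  21='cb' goto a→22
  22='cba' goto b→23
  23='cbab' goto ·  [P4 ends]

Failure links (BFS by depth):
  fail(1) 'c': from fail(0)=0 chase 'c': 0 ⇒ 0;  out=∅∪out(0)=∅
  fail(7) 'a': from fail(0)=0 chase 'a': 0 ⇒ 0;  out=∅∪out(0)=∅
  fail(10) 'b': from fail(0)=0 chase 'b': 0 ⇒ 0;  out=∅∪out(0)=∅
  fail(2) 'cc': from fail(1)=0 chase 'c': 0 ⇒ 1;  out=∅∪out(1)=∅
  fail(8) 'aa': from fail(7)=0 chase 'a': 0 ⇒ 7;  out=∅∪out(7)=∅
  fail(11) 'bc': from fail(10)=0 chase 'c': 0 ⇒ 1;  out=∅∪out(1)=∅
  fail(16) 'ca': from fail(1)=0 chase 'a': 0 ⇒ 7;  out=∅∪out(7)=∅
  fail(21) 'cb': from fail(1)=0 chase 'b': 0 ⇒ 10;  out=∅∪out(10)=∅
  fail(3) 'ccb': from fail(2)=1 chase 'b': 1 ⇒ 21;  out=∅∪out(21)=∅
  fail(9) 'aaa': from fail(8)=7 chase 'a': 7 ⇒ 8;  out={1}∪out(8)={1}
  fail(12) 'bcc': from fail(11)=1 chase 'c': 1 ⇒ 2;  out=∅∪out(2)=∅
  fail(17) 'cab': from fail(16)=7 chase 'b': 7→0 ⇒ 10;  out=∅∪out(10)=∅
  fail(22) 'cba': from fail(21)=10 chase 'a': 10→0 ⇒ 7;  out=∅∪out(7)=∅
  fail(4) 'ccba': from fail(3)=21 chase 'a': 21 ⇒ 22;  out=∅∪out(22)=∅
  fail(13) 'bccb': from fail(12)=2 chase 'b': 2 ⇒ 3;  out=∅∪out(3)=∅
  fail(18) 'cabc': from fail(17)=10 chase 'c': 10 ⇒ 11;  out=∅∪out(11)=∅
  fail(23) 'cbab': from fail(22)=7 chase 'b': 7→0 ⇒ 10;  out={4}∪out(10)={4}
  fail(5) 'ccbac': from fail(4)=22 chase 'c': 22→7→0 ⇒ 1;  out=∅∪out(1)=∅
  fail(14) 'bccba': from fail(13)=3 chase 'a': 3 ⇒ 4;  out=∅∪out(4)=∅
  fail(19) 'cabca': from fail(18)=11 chase 'a': 11→1 ⇒ 16;  out=∅∪out(16)=∅
  fail(6) 'ccbacb': from fail(5)=1 chase 'b': 1 ⇒ 21;  out={0}∪out(21)={0}
  fail(15) 'bccbab': from fail(14)=4 chase 'b': 4→22 ⇒ 23;  out={2}∪out(23)={2,4}
  fail(20) 'cabcac': from fail(19)=16 chase 'c': 16→7→0 ⇒ 1;  out={3}∪out(1)={3}

Run:
[0] read 'a'  n0⇒n7
[1] read 'b'  n7⇒n10 (fail-walked)
[2] read 'c'  n10⇒n11
[3] read 'a'  n11⇒n16 (fail-walked)
[4] read 'b'  n16⇒n17
[5] read 'a'  n17⇒n7 (fail-walked)
[6] read 'a'  n7⇒n8
[7] read 'c'  n8⇒n1 (fail-walked)
[8] read 'b'  n1⇒n21
[9] read 'a'  n21⇒n22
[10] read 'a'  n22⇒n8 (fail-walked)
[11] read 'a'  n8⇒n9  → match P1@[9:11]
[12] read 'c'  n9⇒n1 (fail-walked)
[13] read 'a'  n1⇒n16
[14] read 'c'  n16⇒n1 (fail-walked)
[15] read 'c'  n1⇒n2
[16] read 'b'  n2⇒n3
[17] read 'a'  n3⇒n4
[18] read 'b'  n4⇒n23 (fail-walked)  → match P4@[15:18]
[19] read 'b'  n23⇒n10 (fail-walked)
[20] read 'a'  n10⇒n7 (fail-walked)
[21] read 'a'  n7⇒n8
[22] read 'a'  n8⇒n9  → match P1@[20:22]
[23] read 'a'  n9⇒n9 (fail-walked)  → match P1@[21:23]
[24] read 'b'  n9⇒n10 (fail-walked)
[25] read 'b'  n10⇒n10 (fail-walked)
[26] read 'c'  n10⇒n11
[27] read 'b'  n11⇒n21 (fail-walked)
[28] read 'a'  n21⇒n22
[29] read 'b'  n22⇒n23  → match P4@[26:29]
[30] read 'c'  n23⇒n11 (fail-walked)
[31] read 'b'  n11⇒n21 (fail-walked)
[32] read 'a'  n21⇒n22
[33] read 'b'  n22⇒n23  → match P4@[30:33]
[34] read 'c'  n23⇒n11 (fail-walked)
[35] read 'c'  n11⇒n12
[36] read 'c'  n12⇒n2 (fail-walked)
[37] read 'b'  n2⇒n3
[38] read 'a'  n3⇒n4
[39] read 'c'  n4⇒n5
[40] read 'b'  n5⇒n6  → match P0@[35:40]
[41] read 'c'  n6⇒n11 (fail-walked)
[42] read 'c'  n11⇒n12
[43] read 'c'  n12⇒n2 (fail-walked)
[44] read 'c'  n2⇒n2 (fail-walked)
[45] read 'b'  n2⇒n3
[46] read 'a'  n3⇒n4
[47] read 'c'  n4⇒n5
[48] read 'b'  n5⇒n6  → match P0@[43:48]
[49] read 'c'  n6⇒n11 (fail-walked)
[50] read 'b'  n11⇒n21 (fail-walked)
[51] read 'a'  n21⇒n22
[52] read 'b'  n22⇒n23  → match P4@[49:52]
[53] read 'b'  n23⇒n10 (fail-walked)
[54] read 'a'  n10⇒n7 (fail-walked)
[55] read 'b'  n7⇒n10 (fail-walked)

Matches: [[11,1],[18,4],[22,1],[23,1],[29,4],[33,4],[40,0],[48,0],[52,4]]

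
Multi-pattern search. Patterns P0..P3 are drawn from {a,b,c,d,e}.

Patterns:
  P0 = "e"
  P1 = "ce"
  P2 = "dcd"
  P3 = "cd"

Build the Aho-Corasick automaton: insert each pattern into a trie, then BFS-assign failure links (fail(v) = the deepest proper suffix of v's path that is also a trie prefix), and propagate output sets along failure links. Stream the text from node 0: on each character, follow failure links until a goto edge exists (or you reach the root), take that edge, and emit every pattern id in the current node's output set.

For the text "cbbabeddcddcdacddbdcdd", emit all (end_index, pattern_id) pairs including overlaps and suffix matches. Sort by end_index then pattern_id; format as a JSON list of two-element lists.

Construct AC machine:
Trie (insert patterns):
  0='ε' goto c→2 d→4 e→1
  1='e' goto ·  ←P0
  2='c' goto d→7 e→3
  3='ce' goto ·  ←P1
  4='d' goto c→5
  5='dc' goto d→6
  6='dcd' goto ·  ←P2
  7='cd' goto ·  ←P3

BFS fail/out derivation:
  fail(1) 'e': from fail(0)=0 chase 'e': 0 ⇒ 0;  out={0}∪out(0)={0}
  fail(2) 'c': from fail(0)=0 chase 'c': 0 ⇒ 0;  out=∅∪out(0)=∅
  fail(4) 'd': from fail(0)=0 chase 'd': 0 ⇒ 0;  out=∅∪out(0)=∅
  fail(3) 'ce': from fail(2)=0 chase 'e': 0 ⇒ 1;  out={1}∪out(1)={0,1}
  fail(5) 'dc': from fail(4)=0 chase 'c': 0 ⇒ 2;  out=∅∪out(2)=∅
  fail(7) 'cd': from fail(2)=0 chase 'd': 0 ⇒ 4;  out={3}∪out(4)={3}
  fail(6) 'dcd': from fail(5)=2 chase 'd': 2 ⇒ 7;  out={2}∪out(7)={2,3}

Scan:
i=0 'c': node 0→2
i=1 'b': node 2→0 (fail-walked)
i=2 'b': node 0→0
i=3 'a': node 0→0
i=4 'b': node 0→0
i=5 'e': node 0→1  → match P0@[5:5]
i=6 'd': node 1→4 (fail-walked)
i=7 'd': node 4→4 (fail-walked)
i=8 'c': node 4→5
i=9 'd': node 5→6  → match P2@[7:9],P3@[8:9]
i=10 'd': node 6→4 (fail-walked)
i=11 'c': node 4→5
i=12 'd': node 5→6  → match P2@[10:12],P3@[11:12]
i=13 'a': node 6→0 (fail-walked)
i=14 'c': node 0→2
i=15 'd': node 2→7  → match P3@[14:15]
i=16 'd': node 7→4 (fail-walked)
i=17 'b': node 4→0 (fail-walked)
i=18 'd': node 0→4
i=19 'c': node 4→5
i=20 'd': node 5→6  → match P2@[18:20],P3@[19:20]
i=21 'd': node 6→4 (fail-walked)

Matches: [[5,0],[9,2],[9,3],[12,2],[12,3],[15,3],[20,2],[20,3]]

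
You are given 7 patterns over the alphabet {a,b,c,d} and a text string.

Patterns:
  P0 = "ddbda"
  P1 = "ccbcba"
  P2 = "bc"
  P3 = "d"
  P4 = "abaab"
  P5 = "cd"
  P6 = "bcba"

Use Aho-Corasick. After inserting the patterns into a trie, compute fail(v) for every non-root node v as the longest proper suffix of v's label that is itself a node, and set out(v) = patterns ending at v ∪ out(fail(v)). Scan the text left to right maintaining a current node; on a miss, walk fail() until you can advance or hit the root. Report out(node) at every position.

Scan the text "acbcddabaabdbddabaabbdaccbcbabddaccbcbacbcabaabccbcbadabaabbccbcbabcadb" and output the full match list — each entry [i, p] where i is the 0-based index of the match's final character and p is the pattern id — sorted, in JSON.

Build:
Trie (insert patterns):
  0='ε' goto a→14 b→12 c→6 d→1
  1='d' goto d→2  ←P3
  2='dd' goto b→3
  3='ddb' goto d→4
  4='ddbd' goto a→5
  5='ddbda' goto ·  ←P0
  6='c' goto c→7 d→19
  7='cc' goto b→8
  8='ccb' goto c→9
  9='ccbc' goto b→10
  10='ccbcb' goto a→11
  11='ccbcba' goto ·  ←P1
  12='b' goto c→13
  13='bc' goto b→20  ←P2
  14='a' goto b→15
  15='ab' goto a→16
  16='aba' goto a→17
  17='abaa' goto b→18
  18='abaab' goto ·  ←P4
  19='cd' goto ·  ←P5
  20='bcb' goto a→21
  21='bcba' goto ·  ←P6

Failure links (BFS by depth):
  n1('d'): parent n0 fail=0; on 'd' 0 → fail=0;  out {3}∪∅={3}
  n6('c'): parent n0 fail=0; on 'c' 0 → fail=0;  out ∅∪∅=∅
  n12('b'): parent n0 fail=0; on 'b' 0 → fail=0;  out ∅∪∅=∅
  n14('a'): parent n0 fail=0; on 'a' 0 → fail=0;  out ∅∪∅=∅
  n2('dd'): parent n1 fail=0; on 'd' 0 → fail=1;  out ∅∪{3}={3}
  n7('cc'): parent n6 fail=0; on 'c' 0 → fail=6;  out ∅∪∅=∅
  n13('bc'): parent n12 fail=0; on 'c' 0 → fail=6;  out {2}∪∅={2}
  n15('ab'): parent n14 fail=0; on 'b' 0 → fail=12;  out ∅∪∅=∅
  n19('cd'): parent n6 fail=0; on 'd' 0 → fail=1;  out {5}∪{3}={3,5}
  n3('ddb'): parent n2 fail=1; on 'b' 1→0 → fail=12;  out ∅∪∅=∅
  n8('ccb'): parent n7 fail=6; on 'b' 6→0 → fail=12;  out ∅∪∅=∅
  n16('aba'): parent n15 fail=12; on 'a' 12→0 → fail=14;  out ∅∪∅=∅
  n20('bcb'): parent n13 fail=6; on 'b' 6→0 → fail=12;  out ∅∪∅=∅
  n4('ddbd'): parent n3 fail=12; on 'd' 12→0 → fail=1;  out ∅∪{3}={3}
  n9('ccbc'): parent n8 fail=12; on 'c' 12 → fail=13;  out ∅∪{2}={2}
  n17('abaa'): parent n16 fail=14; on 'a' 14→0 → fail=14;  out ∅∪∅=∅
  n21('bcba'): parent n20 fail=12; on 'a' 12→0 → fail=14;  out {6}∪∅={6}
  n5('ddbda'): parent n4 fail=1; on 'a' 1→0 → fail=14;  out {0}∪∅={0}
  n10('ccbcb'): parent n9 fail=13; on 'b' 13 → fail=20;  out ∅∪∅=∅
  n18('abaab'): parent n17 fail=14; on 'b' 14 → fail=15;  out {4}∪∅={4}
  n11('ccbcba'): parent n10 fail=20; on 'a' 20 → fail=21;  out {1}∪{6}={1,6}

Run:
pos 0 'a': at 14
pos 1 'c': at 6 (via fail)
pos 2 'b': at 12 (via fail)
pos 3 'c': at 13  → match P2@[2:3]
pos 4 'd': at 19 (via fail)  → match P3@[4:4],P5@[3:4]
pos 5 'd': at 2 (via fail)  → match P3@[5:5]
pos 6 'a': at 14 (via fail)
pos 7 'b': at 15
pos 8 'a': at 16
pos 9 'a': at 17
pos 10 'b': at 18  → match P4@[6:10]
pos 11 'd': at 1 (via fail)  → match P3@[11:11]
pos 12 'b': at 12 (via fail)
pos 13 'd': at 1 (via fail)  → match P3@[13:13]
pos 14 'd': at 2  → match P3@[14:14]
pos 15 'a': at 14 (via fail)
pos 16 'b': at 15
pos 17 'a': at 16
pos 18 'a': at 17
pos 19 'b': at 18  → match P4@[15:19]
pos 20 'b': at 12 (via fail)
pos 21 'd': at 1 (via fail)  → match P3@[21:21]
pos 22 'a': at 14 (via fail)
pos 23 'c': at 6 (via fail)
pos 24 'c': at 7
pos 25 'b': at 8
pos 26 'c': at 9  → match P2@[25:26]
pos 27 'b': at 10
pos 28 'a': at 11  → match P1@[23:28],P6@[25:28]
pos 29 'b': at 15 (via fail)
pos 30 'd': at 1 (via fail)  → match P3@[30:30]
pos 31 'd': at 2  → match P3@[31:31]
pos 32 'a': at 14 (via fail)
pos 33 'c': at 6 (via fail)
pos 34 'c': at 7
pos 35 'b': at 8
pos 36 'c': at 9  → match P2@[35:36]
pos 37 'b': at 10
pos 38 'a': at 11  → match P1@[33:38],P6@[35:38]
pos 39 'c': at 6 (via fail)
pos 40 'b': at 12 (via fail)
pos 41 'c': at 13  → match P2@[40:41]
pos 42 'a': at 14 (via fail)
pos 43 'b': at 15
pos 44 'a': at 16
pos 45 'a': at 17
pos 46 'b': at 18  → match P4@[42:46]
pos 47 'c': at 13 (via fail)  → match P2@[46:47]
pos 48 'c': at 7 (via fail)
pos 49 'b': at 8
pos 50 'c': at 9  → match P2@[49:50]
pos 51 'b': at 10
pos 52 'a': at 11  → match P1@[47:52],P6@[49:52]
pos 53 'd': at 1 (via fail)  → match P3@[53:53]
pos 54 'a': at 14 (via fail)
pos 55 'b': at 15
pos 56 'a': at 16
pos 57 'a': at 17
pos 58 'b': at 18  → match P4@[54:58]
pos 59 'b': at 12 (via fail)
pos 60 'c': at 13  → match P2@[59:60]
pos 61 'c': at 7 (via fail)
pos 62 'b': at 8
pos 63 'c': at 9  → match P2@[62:63]
pos 64 'b': at 10
pos 65 'a': at 11  → match P1@[60:65],P6@[62:65]
pos 66 'b': at 15 (via fail)
pos 67 'c': at 13 (via fail)  → match P2@[66:67]
pos 68 'a': at 14 (via fail)
pos 69 'd': at 1 (via fail)  → match P3@[69:69]
pos 70 'b': at 12 (via fail)

Result: [[3,2],[4,3],[4,5],[5,3],[10,4],[11,3],[13,3],[14,3],[19,4],[21,3],[26,2],[28,1],[28,6],[30,3],[31,3],[36,2],[38,1],[38,6],[41,2],[46,4],[47,2],[50,2],[52,1],[52,6],[53,3],[58,4],[60,2],[63,2],[65,1],[65,6],[67,2],[69,3]]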